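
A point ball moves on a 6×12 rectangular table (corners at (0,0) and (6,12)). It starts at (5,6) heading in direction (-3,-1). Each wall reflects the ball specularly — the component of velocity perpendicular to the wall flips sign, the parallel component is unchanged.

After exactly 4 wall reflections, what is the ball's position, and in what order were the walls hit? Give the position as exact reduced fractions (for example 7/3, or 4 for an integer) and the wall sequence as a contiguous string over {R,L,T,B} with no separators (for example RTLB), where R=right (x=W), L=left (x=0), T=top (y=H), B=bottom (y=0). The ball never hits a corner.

Final position: (1,0)
Wall sequence: LRLB

1. t=5/3 → L at (0,13/3); v=(3,-1)
2. t=2 → R at (6,7/3); v=(-3,-1)
3. t=2 → L at (0,1/3); v=(3,-1)
4. t=1/3 → B at (1,0); v=(3,1)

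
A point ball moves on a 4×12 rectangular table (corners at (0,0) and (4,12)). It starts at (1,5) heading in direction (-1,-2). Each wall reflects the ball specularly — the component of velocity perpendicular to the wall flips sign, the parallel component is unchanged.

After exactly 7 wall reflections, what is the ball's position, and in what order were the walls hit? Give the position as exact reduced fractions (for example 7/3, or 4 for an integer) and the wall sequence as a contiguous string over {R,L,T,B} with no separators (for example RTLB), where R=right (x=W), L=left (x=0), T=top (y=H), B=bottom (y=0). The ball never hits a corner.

Final position: (5/2,0)
Wall sequence: LBRTLRB

1. t=1 → L at (0,3); v=(1,-2)
2. t=3/2 → B at (3/2,0); v=(1,2)
3. t=5/2 → R at (4,5); v=(-1,2)
4. t=7/2 → T at (1/2,12); v=(-1,-2)
5. t=1/2 → L at (0,11); v=(1,-2)
6. t=4 → R at (4,3); v=(-1,-2)
7. t=3/2 → B at (5/2,0); v=(-1,2)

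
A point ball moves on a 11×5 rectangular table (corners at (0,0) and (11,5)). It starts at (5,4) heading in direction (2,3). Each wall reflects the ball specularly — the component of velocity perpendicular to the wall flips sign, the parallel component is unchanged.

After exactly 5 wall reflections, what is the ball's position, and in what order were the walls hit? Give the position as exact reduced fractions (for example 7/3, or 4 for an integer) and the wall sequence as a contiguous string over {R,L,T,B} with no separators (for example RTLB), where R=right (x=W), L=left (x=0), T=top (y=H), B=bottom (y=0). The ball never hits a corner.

1. t=1/3 → T at (17/3,5); v=(2,-3)
2. t=5/3 → B at (9,0); v=(2,3)
3. t=1 → R at (11,3); v=(-2,3)
4. t=2/3 → T at (29/3,5); v=(-2,-3)
5. t=5/3 → B at (19/3,0); v=(-2,3)

Final position: (19/3,0)
Wall sequence: TBRTB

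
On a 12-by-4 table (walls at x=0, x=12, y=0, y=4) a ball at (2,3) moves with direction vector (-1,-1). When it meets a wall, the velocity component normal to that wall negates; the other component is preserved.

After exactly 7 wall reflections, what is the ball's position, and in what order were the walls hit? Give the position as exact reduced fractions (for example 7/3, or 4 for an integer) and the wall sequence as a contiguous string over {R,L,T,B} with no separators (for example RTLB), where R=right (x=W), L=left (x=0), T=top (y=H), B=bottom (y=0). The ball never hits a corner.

1. t=2 → L at (0,1); v=(1,-1)
2. t=1 → B at (1,0); v=(1,1)
3. t=4 → T at (5,4); v=(1,-1)
4. t=4 → B at (9,0); v=(1,1)
5. t=3 → R at (12,3); v=(-1,1)
6. t=1 → T at (11,4); v=(-1,-1)
7. t=4 → B at (7,0); v=(-1,1)

Final position: (7,0)
Wall sequence: LBTBRTB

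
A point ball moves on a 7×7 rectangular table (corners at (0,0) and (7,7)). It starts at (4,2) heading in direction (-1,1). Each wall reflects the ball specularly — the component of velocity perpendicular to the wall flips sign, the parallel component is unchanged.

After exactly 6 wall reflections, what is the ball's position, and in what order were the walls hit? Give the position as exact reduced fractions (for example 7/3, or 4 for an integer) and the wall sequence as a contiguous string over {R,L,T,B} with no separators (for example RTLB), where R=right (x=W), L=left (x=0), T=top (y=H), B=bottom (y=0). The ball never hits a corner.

Final position: (1,7)
Wall sequence: LTRBLT

1. t=4 → L at (0,6); v=(1,1)
2. t=1 → T at (1,7); v=(1,-1)
3. t=6 → R at (7,1); v=(-1,-1)
4. t=1 → B at (6,0); v=(-1,1)
5. t=6 → L at (0,6); v=(1,1)
6. t=1 → T at (1,7); v=(1,-1)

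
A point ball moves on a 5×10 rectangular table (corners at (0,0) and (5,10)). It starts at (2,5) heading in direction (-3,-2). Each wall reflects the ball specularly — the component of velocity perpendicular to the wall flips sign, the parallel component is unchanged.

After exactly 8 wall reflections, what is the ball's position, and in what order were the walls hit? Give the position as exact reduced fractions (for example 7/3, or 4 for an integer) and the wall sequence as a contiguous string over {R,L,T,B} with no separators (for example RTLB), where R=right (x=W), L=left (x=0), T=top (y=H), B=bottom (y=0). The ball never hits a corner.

1. t=2/3 → L at (0,11/3); v=(3,-2)
2. t=5/3 → R at (5,1/3); v=(-3,-2)
3. t=1/6 → B at (9/2,0); v=(-3,2)
4. t=3/2 → L at (0,3); v=(3,2)
5. t=5/3 → R at (5,19/3); v=(-3,2)
6. t=5/3 → L at (0,29/3); v=(3,2)
7. t=1/6 → T at (1/2,10); v=(3,-2)
8. t=3/2 → R at (5,7); v=(-3,-2)

Final position: (5,7)
Wall sequence: LRBLRLTR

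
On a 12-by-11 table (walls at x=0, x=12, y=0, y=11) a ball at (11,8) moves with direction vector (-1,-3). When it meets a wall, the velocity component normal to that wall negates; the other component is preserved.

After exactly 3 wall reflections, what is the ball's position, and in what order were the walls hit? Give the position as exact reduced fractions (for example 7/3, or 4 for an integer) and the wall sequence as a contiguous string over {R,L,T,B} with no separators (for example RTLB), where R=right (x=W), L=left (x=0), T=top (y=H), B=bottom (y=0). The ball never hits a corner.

Final position: (1,0)
Wall sequence: BTB

1. t=8/3 → B at (25/3,0); v=(-1,3)
2. t=11/3 → T at (14/3,11); v=(-1,-3)
3. t=11/3 → B at (1,0); v=(-1,3)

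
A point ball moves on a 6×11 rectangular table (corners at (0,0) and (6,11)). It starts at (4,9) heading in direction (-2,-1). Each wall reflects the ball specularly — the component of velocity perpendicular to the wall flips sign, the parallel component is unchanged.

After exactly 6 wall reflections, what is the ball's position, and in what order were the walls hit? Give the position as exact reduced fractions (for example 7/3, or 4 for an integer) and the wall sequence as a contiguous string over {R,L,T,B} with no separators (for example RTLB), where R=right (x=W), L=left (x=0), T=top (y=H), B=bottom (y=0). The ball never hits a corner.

Final position: (0,5)
Wall sequence: LRLBRL

1. t=2 → L at (0,7); v=(2,-1)
2. t=3 → R at (6,4); v=(-2,-1)
3. t=3 → L at (0,1); v=(2,-1)
4. t=1 → B at (2,0); v=(2,1)
5. t=2 → R at (6,2); v=(-2,1)
6. t=3 → L at (0,5); v=(2,1)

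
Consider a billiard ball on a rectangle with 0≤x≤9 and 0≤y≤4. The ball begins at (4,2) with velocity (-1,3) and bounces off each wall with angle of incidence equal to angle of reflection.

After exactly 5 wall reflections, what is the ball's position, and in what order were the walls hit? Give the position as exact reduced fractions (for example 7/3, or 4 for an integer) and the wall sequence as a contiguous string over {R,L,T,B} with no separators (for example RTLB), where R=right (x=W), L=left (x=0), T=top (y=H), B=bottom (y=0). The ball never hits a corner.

Final position: (2/3,0)
Wall sequence: TBTLB

1. t=2/3 → T at (10/3,4); v=(-1,-3)
2. t=4/3 → B at (2,0); v=(-1,3)
3. t=4/3 → T at (2/3,4); v=(-1,-3)
4. t=2/3 → L at (0,2); v=(1,-3)
5. t=2/3 → B at (2/3,0); v=(1,3)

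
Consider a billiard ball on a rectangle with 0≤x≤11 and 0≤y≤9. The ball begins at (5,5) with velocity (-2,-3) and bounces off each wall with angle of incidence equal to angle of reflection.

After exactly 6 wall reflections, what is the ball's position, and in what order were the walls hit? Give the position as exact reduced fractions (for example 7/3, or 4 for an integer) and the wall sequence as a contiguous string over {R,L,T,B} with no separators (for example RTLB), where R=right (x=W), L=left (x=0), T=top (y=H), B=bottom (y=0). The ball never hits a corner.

Final position: (17/3,9)
Wall sequence: BLTBRT

1. t=5/3 → B at (5/3,0); v=(-2,3)
2. t=5/6 → L at (0,5/2); v=(2,3)
3. t=13/6 → T at (13/3,9); v=(2,-3)
4. t=3 → B at (31/3,0); v=(2,3)
5. t=1/3 → R at (11,1); v=(-2,3)
6. t=8/3 → T at (17/3,9); v=(-2,-3)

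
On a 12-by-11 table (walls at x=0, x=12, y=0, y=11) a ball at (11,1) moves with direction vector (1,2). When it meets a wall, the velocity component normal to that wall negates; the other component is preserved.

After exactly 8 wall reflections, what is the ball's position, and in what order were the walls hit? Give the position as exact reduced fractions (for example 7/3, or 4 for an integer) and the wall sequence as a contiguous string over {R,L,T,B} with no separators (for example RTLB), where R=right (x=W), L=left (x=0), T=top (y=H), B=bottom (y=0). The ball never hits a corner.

Final position: (10,11)
Wall sequence: RTBLTBRT

1. t=1 → R at (12,3); v=(-1,2)
2. t=4 → T at (8,11); v=(-1,-2)
3. t=11/2 → B at (5/2,0); v=(-1,2)
4. t=5/2 → L at (0,5); v=(1,2)
5. t=3 → T at (3,11); v=(1,-2)
6. t=11/2 → B at (17/2,0); v=(1,2)
7. t=7/2 → R at (12,7); v=(-1,2)
8. t=2 → T at (10,11); v=(-1,-2)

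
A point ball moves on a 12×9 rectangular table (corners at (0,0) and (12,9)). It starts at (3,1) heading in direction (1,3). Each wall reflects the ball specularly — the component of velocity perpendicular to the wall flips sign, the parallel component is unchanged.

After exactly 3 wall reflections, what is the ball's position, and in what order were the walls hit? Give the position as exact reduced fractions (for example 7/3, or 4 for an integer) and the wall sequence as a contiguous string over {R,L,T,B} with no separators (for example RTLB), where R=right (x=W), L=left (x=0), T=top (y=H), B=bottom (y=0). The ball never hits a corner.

1. t=8/3 → T at (17/3,9); v=(1,-3)
2. t=3 → B at (26/3,0); v=(1,3)
3. t=3 → T at (35/3,9); v=(1,-3)

Final position: (35/3,9)
Wall sequence: TBT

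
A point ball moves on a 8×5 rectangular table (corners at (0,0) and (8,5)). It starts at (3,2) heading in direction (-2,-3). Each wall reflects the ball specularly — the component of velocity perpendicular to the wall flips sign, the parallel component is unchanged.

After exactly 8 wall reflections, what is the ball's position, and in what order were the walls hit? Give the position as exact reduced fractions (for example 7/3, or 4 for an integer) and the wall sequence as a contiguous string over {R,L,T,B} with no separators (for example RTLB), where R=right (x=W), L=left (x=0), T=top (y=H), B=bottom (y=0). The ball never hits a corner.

Final position: (1,5)
Wall sequence: BLTBRTBT

1. t=2/3 → B at (5/3,0); v=(-2,3)
2. t=5/6 → L at (0,5/2); v=(2,3)
3. t=5/6 → T at (5/3,5); v=(2,-3)
4. t=5/3 → B at (5,0); v=(2,3)
5. t=3/2 → R at (8,9/2); v=(-2,3)
6. t=1/6 → T at (23/3,5); v=(-2,-3)
7. t=5/3 → B at (13/3,0); v=(-2,3)
8. t=5/3 → T at (1,5); v=(-2,-3)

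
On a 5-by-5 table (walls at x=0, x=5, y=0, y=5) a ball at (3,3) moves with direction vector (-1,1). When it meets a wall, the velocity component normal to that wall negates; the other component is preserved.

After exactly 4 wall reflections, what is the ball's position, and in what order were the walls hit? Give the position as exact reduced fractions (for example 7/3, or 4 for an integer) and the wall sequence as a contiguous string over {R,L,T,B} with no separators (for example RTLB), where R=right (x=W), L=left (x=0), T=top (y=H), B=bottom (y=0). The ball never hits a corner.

Final position: (5,1)
Wall sequence: TLBR

1. t=2 → T at (1,5); v=(-1,-1)
2. t=1 → L at (0,4); v=(1,-1)
3. t=4 → B at (4,0); v=(1,1)
4. t=1 → R at (5,1); v=(-1,1)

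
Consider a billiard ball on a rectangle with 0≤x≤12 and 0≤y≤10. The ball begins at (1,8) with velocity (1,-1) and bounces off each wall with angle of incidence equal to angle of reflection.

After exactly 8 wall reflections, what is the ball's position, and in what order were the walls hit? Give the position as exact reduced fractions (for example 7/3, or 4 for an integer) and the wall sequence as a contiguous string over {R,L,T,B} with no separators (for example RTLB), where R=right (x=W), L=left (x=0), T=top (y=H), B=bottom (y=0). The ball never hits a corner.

1. t=8 → B at (9,0); v=(1,1)
2. t=3 → R at (12,3); v=(-1,1)
3. t=7 → T at (5,10); v=(-1,-1)
4. t=5 → L at (0,5); v=(1,-1)
5. t=5 → B at (5,0); v=(1,1)
6. t=7 → R at (12,7); v=(-1,1)
7. t=3 → T at (9,10); v=(-1,-1)
8. t=9 → L at (0,1); v=(1,-1)

Final position: (0,1)
Wall sequence: BRTLBRTL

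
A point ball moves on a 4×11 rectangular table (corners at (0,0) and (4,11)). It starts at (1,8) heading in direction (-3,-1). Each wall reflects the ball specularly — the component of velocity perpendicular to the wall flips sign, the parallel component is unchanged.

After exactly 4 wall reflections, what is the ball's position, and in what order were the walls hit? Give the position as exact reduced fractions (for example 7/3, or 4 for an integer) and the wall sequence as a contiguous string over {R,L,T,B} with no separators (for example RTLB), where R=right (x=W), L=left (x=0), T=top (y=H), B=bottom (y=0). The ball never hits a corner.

1. t=1/3 → L at (0,23/3); v=(3,-1)
2. t=4/3 → R at (4,19/3); v=(-3,-1)
3. t=4/3 → L at (0,5); v=(3,-1)
4. t=4/3 → R at (4,11/3); v=(-3,-1)

Final position: (4,11/3)
Wall sequence: LRLR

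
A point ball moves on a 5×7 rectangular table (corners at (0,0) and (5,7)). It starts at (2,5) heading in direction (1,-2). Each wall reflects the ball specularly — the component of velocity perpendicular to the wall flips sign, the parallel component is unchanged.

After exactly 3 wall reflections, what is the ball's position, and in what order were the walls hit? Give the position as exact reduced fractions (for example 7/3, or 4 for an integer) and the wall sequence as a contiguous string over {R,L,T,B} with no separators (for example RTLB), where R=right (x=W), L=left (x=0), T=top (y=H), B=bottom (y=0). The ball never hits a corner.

Final position: (2,7)
Wall sequence: BRT

1. t=5/2 → B at (9/2,0); v=(1,2)
2. t=1/2 → R at (5,1); v=(-1,2)
3. t=3 → T at (2,7); v=(-1,-2)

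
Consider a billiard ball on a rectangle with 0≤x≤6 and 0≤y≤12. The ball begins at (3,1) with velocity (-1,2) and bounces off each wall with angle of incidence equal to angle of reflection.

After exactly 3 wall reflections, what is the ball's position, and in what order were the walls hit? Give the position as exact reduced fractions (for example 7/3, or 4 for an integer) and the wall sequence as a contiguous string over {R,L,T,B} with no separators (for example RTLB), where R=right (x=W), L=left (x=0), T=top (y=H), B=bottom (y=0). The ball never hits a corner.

Final position: (6,5)
Wall sequence: LTR

1. t=3 → L at (0,7); v=(1,2)
2. t=5/2 → T at (5/2,12); v=(1,-2)
3. t=7/2 → R at (6,5); v=(-1,-2)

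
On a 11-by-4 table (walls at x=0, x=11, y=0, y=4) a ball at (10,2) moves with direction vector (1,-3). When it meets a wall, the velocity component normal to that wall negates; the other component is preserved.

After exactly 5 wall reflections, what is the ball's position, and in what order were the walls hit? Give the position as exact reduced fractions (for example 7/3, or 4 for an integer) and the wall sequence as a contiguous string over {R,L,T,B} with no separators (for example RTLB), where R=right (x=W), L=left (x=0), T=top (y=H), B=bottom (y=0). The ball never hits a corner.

Final position: (22/3,4)
Wall sequence: BRTBT

1. t=2/3 → B at (32/3,0); v=(1,3)
2. t=1/3 → R at (11,1); v=(-1,3)
3. t=1 → T at (10,4); v=(-1,-3)
4. t=4/3 → B at (26/3,0); v=(-1,3)
5. t=4/3 → T at (22/3,4); v=(-1,-3)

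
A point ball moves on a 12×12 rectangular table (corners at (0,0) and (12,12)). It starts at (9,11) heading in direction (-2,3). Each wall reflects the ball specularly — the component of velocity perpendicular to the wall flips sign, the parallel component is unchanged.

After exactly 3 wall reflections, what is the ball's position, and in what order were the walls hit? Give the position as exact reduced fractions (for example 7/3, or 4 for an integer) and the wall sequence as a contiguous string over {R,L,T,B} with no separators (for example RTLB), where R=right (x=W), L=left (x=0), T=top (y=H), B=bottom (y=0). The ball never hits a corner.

1. t=1/3 → T at (25/3,12); v=(-2,-3)
2. t=4 → B at (1/3,0); v=(-2,3)
3. t=1/6 → L at (0,1/2); v=(2,3)

Final position: (0,1/2)
Wall sequence: TBL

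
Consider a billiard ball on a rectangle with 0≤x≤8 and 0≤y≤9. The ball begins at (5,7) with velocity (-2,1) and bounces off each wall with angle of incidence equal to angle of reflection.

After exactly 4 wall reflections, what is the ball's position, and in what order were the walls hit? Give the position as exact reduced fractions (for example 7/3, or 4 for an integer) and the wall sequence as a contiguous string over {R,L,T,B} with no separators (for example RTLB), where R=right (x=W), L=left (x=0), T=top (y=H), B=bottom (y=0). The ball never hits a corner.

1. t=2 → T at (1,9); v=(-2,-1)
2. t=1/2 → L at (0,17/2); v=(2,-1)
3. t=4 → R at (8,9/2); v=(-2,-1)
4. t=4 → L at (0,1/2); v=(2,-1)

Final position: (0,1/2)
Wall sequence: TLRL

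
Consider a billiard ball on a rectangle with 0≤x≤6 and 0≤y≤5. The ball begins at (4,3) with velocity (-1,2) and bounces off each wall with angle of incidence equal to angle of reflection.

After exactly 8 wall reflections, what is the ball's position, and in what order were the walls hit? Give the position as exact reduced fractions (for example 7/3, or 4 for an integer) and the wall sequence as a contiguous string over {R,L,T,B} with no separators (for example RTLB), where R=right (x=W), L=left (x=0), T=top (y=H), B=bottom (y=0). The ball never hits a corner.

Final position: (5/2,0)
Wall sequence: TBLTBRTB

1. t=1 → T at (3,5); v=(-1,-2)
2. t=5/2 → B at (1/2,0); v=(-1,2)
3. t=1/2 → L at (0,1); v=(1,2)
4. t=2 → T at (2,5); v=(1,-2)
5. t=5/2 → B at (9/2,0); v=(1,2)
6. t=3/2 → R at (6,3); v=(-1,2)
7. t=1 → T at (5,5); v=(-1,-2)
8. t=5/2 → B at (5/2,0); v=(-1,2)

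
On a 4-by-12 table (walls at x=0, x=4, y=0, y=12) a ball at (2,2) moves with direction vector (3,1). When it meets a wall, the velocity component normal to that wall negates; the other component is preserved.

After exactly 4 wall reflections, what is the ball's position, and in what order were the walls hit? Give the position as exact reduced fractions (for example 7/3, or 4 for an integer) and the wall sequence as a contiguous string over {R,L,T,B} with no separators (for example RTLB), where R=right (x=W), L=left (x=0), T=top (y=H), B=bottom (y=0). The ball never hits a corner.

1. t=2/3 → R at (4,8/3); v=(-3,1)
2. t=4/3 → L at (0,4); v=(3,1)
3. t=4/3 → R at (4,16/3); v=(-3,1)
4. t=4/3 → L at (0,20/3); v=(3,1)

Final position: (0,20/3)
Wall sequence: RLRL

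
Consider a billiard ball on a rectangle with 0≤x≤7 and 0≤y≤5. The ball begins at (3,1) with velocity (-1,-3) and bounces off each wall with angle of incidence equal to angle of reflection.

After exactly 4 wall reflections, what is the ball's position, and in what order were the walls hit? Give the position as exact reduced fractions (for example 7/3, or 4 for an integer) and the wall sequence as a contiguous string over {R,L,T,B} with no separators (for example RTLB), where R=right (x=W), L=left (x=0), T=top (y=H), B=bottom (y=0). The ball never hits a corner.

1. t=1/3 → B at (8/3,0); v=(-1,3)
2. t=5/3 → T at (1,5); v=(-1,-3)
3. t=1 → L at (0,2); v=(1,-3)
4. t=2/3 → B at (2/3,0); v=(1,3)

Final position: (2/3,0)
Wall sequence: BTLB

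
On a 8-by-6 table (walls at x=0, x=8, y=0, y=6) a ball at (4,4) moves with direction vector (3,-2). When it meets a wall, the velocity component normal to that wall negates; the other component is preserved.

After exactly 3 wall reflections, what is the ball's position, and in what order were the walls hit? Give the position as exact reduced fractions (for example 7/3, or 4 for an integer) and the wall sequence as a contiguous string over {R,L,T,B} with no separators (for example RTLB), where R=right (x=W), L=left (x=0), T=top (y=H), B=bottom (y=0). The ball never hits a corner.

1. t=4/3 → R at (8,4/3); v=(-3,-2)
2. t=2/3 → B at (6,0); v=(-3,2)
3. t=2 → L at (0,4); v=(3,2)

Final position: (0,4)
Wall sequence: RBL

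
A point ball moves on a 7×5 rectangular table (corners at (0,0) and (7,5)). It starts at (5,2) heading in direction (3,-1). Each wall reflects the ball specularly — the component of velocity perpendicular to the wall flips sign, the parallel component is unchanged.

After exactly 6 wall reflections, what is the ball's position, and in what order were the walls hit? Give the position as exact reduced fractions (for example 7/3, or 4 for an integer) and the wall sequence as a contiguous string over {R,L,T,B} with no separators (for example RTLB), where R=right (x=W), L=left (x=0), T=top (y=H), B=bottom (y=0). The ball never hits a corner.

1. t=2/3 → R at (7,4/3); v=(-3,-1)
2. t=4/3 → B at (3,0); v=(-3,1)
3. t=1 → L at (0,1); v=(3,1)
4. t=7/3 → R at (7,10/3); v=(-3,1)
5. t=5/3 → T at (2,5); v=(-3,-1)
6. t=2/3 → L at (0,13/3); v=(3,-1)

Final position: (0,13/3)
Wall sequence: RBLRTL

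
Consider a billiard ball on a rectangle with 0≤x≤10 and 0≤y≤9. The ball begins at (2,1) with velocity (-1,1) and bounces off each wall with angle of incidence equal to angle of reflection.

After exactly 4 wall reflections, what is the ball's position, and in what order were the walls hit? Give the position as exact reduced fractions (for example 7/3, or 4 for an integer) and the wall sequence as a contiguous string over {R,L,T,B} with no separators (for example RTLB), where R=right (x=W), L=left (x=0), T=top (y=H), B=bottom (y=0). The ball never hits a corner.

Final position: (5,0)
Wall sequence: LTRB

1. t=2 → L at (0,3); v=(1,1)
2. t=6 → T at (6,9); v=(1,-1)
3. t=4 → R at (10,5); v=(-1,-1)
4. t=5 → B at (5,0); v=(-1,1)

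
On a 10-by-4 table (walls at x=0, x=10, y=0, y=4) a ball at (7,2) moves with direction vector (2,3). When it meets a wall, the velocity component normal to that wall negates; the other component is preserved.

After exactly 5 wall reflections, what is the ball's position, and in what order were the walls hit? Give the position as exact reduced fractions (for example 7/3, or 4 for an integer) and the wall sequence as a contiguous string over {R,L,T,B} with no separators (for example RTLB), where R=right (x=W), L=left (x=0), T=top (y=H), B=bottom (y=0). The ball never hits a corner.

1. t=2/3 → T at (25/3,4); v=(2,-3)
2. t=5/6 → R at (10,3/2); v=(-2,-3)
3. t=1/2 → B at (9,0); v=(-2,3)
4. t=4/3 → T at (19/3,4); v=(-2,-3)
5. t=4/3 → B at (11/3,0); v=(-2,3)

Final position: (11/3,0)
Wall sequence: TRBTB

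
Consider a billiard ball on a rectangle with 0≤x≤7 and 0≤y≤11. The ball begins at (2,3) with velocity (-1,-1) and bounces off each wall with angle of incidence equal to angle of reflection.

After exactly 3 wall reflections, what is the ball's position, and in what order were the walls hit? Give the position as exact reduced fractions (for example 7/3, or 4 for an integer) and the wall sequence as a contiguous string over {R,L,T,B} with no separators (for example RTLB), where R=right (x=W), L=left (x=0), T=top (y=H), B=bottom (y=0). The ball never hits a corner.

Final position: (7,6)
Wall sequence: LBR

1. t=2 → L at (0,1); v=(1,-1)
2. t=1 → B at (1,0); v=(1,1)
3. t=6 → R at (7,6); v=(-1,1)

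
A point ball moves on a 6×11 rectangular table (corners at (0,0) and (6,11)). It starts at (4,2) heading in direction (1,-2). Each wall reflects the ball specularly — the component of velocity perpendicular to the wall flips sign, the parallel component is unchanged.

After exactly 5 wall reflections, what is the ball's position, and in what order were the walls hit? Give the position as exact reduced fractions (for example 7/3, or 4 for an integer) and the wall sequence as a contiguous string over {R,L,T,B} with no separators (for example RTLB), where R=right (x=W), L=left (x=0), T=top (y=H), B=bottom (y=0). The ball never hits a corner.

Final position: (4,0)
Wall sequence: BRTLB

1. t=1 → B at (5,0); v=(1,2)
2. t=1 → R at (6,2); v=(-1,2)
3. t=9/2 → T at (3/2,11); v=(-1,-2)
4. t=3/2 → L at (0,8); v=(1,-2)
5. t=4 → B at (4,0); v=(1,2)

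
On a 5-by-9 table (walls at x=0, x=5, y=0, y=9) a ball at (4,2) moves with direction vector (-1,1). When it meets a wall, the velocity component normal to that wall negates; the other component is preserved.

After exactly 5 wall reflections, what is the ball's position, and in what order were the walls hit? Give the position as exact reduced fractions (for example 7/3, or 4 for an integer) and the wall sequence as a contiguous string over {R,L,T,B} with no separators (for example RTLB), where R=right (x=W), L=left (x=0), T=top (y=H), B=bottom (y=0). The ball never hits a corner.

Final position: (2,0)
Wall sequence: LTRLB

1. t=4 → L at (0,6); v=(1,1)
2. t=3 → T at (3,9); v=(1,-1)
3. t=2 → R at (5,7); v=(-1,-1)
4. t=5 → L at (0,2); v=(1,-1)
5. t=2 → B at (2,0); v=(1,1)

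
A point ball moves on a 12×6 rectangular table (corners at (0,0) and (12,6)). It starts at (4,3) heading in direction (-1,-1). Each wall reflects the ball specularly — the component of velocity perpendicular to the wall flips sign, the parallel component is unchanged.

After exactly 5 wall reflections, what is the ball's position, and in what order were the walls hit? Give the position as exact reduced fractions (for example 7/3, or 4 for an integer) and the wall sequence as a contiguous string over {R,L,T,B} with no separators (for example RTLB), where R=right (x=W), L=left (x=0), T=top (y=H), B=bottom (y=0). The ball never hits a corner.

Final position: (12,1)
Wall sequence: BLTBR

1. t=3 → B at (1,0); v=(-1,1)
2. t=1 → L at (0,1); v=(1,1)
3. t=5 → T at (5,6); v=(1,-1)
4. t=6 → B at (11,0); v=(1,1)
5. t=1 → R at (12,1); v=(-1,1)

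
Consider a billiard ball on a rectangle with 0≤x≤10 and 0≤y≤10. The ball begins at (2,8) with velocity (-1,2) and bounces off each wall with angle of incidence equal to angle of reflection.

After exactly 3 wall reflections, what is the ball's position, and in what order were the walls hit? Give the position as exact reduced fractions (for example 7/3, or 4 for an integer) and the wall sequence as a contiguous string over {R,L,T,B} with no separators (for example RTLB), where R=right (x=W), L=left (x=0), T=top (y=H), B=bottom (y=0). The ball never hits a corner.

Final position: (4,0)
Wall sequence: TLB

1. t=1 → T at (1,10); v=(-1,-2)
2. t=1 → L at (0,8); v=(1,-2)
3. t=4 → B at (4,0); v=(1,2)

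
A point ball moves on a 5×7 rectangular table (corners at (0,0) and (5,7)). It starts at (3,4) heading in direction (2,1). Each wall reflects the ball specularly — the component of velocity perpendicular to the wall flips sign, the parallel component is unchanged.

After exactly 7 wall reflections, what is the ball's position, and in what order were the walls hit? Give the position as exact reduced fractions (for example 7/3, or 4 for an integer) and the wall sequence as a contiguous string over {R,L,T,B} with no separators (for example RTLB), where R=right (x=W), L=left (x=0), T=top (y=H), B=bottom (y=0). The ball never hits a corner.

1. t=1 → R at (5,5); v=(-2,1)
2. t=2 → T at (1,7); v=(-2,-1)
3. t=1/2 → L at (0,13/2); v=(2,-1)
4. t=5/2 → R at (5,4); v=(-2,-1)
5. t=5/2 → L at (0,3/2); v=(2,-1)
6. t=3/2 → B at (3,0); v=(2,1)
7. t=1 → R at (5,1); v=(-2,1)

Final position: (5,1)
Wall sequence: RTLRLBR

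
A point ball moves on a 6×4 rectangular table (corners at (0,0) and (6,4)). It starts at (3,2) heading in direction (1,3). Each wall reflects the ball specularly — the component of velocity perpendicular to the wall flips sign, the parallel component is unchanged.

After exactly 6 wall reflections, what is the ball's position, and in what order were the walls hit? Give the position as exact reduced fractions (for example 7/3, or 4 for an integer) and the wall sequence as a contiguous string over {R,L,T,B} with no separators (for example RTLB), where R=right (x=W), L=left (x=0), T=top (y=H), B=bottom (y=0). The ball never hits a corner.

Final position: (3,4)
Wall sequence: TBRTBT

1. t=2/3 → T at (11/3,4); v=(1,-3)
2. t=4/3 → B at (5,0); v=(1,3)
3. t=1 → R at (6,3); v=(-1,3)
4. t=1/3 → T at (17/3,4); v=(-1,-3)
5. t=4/3 → B at (13/3,0); v=(-1,3)
6. t=4/3 → T at (3,4); v=(-1,-3)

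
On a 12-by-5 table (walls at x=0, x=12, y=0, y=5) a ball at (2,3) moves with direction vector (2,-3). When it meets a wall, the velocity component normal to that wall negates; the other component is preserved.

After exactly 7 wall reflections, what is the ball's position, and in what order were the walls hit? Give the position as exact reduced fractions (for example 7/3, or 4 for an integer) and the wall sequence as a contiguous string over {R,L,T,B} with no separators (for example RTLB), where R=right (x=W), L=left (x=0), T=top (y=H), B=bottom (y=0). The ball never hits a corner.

1. t=1 → B at (4,0); v=(2,3)
2. t=5/3 → T at (22/3,5); v=(2,-3)
3. t=5/3 → B at (32/3,0); v=(2,3)
4. t=2/3 → R at (12,2); v=(-2,3)
5. t=1 → T at (10,5); v=(-2,-3)
6. t=5/3 → B at (20/3,0); v=(-2,3)
7. t=5/3 → T at (10/3,5); v=(-2,-3)

Final position: (10/3,5)
Wall sequence: BTBRTBT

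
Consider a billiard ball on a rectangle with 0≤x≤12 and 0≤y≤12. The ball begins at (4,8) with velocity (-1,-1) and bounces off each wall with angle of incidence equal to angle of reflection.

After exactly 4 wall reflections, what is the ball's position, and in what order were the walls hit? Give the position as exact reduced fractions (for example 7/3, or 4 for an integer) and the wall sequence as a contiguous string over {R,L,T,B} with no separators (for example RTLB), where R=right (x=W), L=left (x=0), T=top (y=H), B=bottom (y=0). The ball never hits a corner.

Final position: (8,12)
Wall sequence: LBRT

1. t=4 → L at (0,4); v=(1,-1)
2. t=4 → B at (4,0); v=(1,1)
3. t=8 → R at (12,8); v=(-1,1)
4. t=4 → T at (8,12); v=(-1,-1)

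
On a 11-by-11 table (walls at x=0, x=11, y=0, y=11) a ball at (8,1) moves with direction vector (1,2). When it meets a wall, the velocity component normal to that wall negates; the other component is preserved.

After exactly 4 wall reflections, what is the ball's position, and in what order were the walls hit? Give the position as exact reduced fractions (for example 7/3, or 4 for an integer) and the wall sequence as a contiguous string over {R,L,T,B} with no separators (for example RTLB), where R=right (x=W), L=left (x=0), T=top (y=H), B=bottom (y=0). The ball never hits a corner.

1. t=3 → R at (11,7); v=(-1,2)
2. t=2 → T at (9,11); v=(-1,-2)
3. t=11/2 → B at (7/2,0); v=(-1,2)
4. t=7/2 → L at (0,7); v=(1,2)

Final position: (0,7)
Wall sequence: RTBL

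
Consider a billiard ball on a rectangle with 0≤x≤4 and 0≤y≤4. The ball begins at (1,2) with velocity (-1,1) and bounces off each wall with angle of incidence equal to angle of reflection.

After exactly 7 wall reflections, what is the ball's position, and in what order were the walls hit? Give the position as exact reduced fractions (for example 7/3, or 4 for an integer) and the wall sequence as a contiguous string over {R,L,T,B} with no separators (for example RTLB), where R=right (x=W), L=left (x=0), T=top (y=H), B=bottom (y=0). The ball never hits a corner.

1. t=1 → L at (0,3); v=(1,1)
2. t=1 → T at (1,4); v=(1,-1)
3. t=3 → R at (4,1); v=(-1,-1)
4. t=1 → B at (3,0); v=(-1,1)
5. t=3 → L at (0,3); v=(1,1)
6. t=1 → T at (1,4); v=(1,-1)
7. t=3 → R at (4,1); v=(-1,-1)

Final position: (4,1)
Wall sequence: LTRBLTR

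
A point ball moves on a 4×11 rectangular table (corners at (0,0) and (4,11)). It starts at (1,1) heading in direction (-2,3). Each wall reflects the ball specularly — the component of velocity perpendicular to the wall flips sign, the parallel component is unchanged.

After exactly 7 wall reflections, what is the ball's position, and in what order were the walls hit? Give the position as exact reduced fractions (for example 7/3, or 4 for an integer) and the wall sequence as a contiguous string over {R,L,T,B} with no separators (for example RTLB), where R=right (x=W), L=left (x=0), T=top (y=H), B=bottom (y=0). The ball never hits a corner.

Final position: (0,9/2)
Wall sequence: LRTLRBL

1. t=1/2 → L at (0,5/2); v=(2,3)
2. t=2 → R at (4,17/2); v=(-2,3)
3. t=5/6 → T at (7/3,11); v=(-2,-3)
4. t=7/6 → L at (0,15/2); v=(2,-3)
5. t=2 → R at (4,3/2); v=(-2,-3)
6. t=1/2 → B at (3,0); v=(-2,3)
7. t=3/2 → L at (0,9/2); v=(2,3)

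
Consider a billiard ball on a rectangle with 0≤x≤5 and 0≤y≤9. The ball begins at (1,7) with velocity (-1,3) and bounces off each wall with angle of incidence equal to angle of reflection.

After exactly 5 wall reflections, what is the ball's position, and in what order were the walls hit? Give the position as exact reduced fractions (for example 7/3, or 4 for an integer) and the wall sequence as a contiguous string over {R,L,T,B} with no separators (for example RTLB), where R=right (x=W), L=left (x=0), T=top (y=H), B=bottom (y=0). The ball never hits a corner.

Final position: (13/3,9)
Wall sequence: TLBRT

1. t=2/3 → T at (1/3,9); v=(-1,-3)
2. t=1/3 → L at (0,8); v=(1,-3)
3. t=8/3 → B at (8/3,0); v=(1,3)
4. t=7/3 → R at (5,7); v=(-1,3)
5. t=2/3 → T at (13/3,9); v=(-1,-3)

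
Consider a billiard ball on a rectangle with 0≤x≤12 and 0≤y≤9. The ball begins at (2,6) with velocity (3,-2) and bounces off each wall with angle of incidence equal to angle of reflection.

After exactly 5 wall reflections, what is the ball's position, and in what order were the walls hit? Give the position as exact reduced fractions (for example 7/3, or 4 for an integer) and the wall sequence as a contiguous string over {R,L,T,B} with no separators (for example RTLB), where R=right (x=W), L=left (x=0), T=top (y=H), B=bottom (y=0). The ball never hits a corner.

1. t=3 → B at (11,0); v=(3,2)
2. t=1/3 → R at (12,2/3); v=(-3,2)
3. t=4 → L at (0,26/3); v=(3,2)
4. t=1/6 → T at (1/2,9); v=(3,-2)
5. t=23/6 → R at (12,4/3); v=(-3,-2)

Final position: (12,4/3)
Wall sequence: BRLTR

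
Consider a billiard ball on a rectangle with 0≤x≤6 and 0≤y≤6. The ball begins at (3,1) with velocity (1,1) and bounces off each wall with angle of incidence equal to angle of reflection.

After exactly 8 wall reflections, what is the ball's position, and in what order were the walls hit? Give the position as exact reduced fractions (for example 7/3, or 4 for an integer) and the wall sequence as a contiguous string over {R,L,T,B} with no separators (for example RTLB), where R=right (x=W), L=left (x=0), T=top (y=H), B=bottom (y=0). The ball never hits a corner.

1. t=3 → R at (6,4); v=(-1,1)
2. t=2 → T at (4,6); v=(-1,-1)
3. t=4 → L at (0,2); v=(1,-1)
4. t=2 → B at (2,0); v=(1,1)
5. t=4 → R at (6,4); v=(-1,1)
6. t=2 → T at (4,6); v=(-1,-1)
7. t=4 → L at (0,2); v=(1,-1)
8. t=2 → B at (2,0); v=(1,1)

Final position: (2,0)
Wall sequence: RTLBRTLB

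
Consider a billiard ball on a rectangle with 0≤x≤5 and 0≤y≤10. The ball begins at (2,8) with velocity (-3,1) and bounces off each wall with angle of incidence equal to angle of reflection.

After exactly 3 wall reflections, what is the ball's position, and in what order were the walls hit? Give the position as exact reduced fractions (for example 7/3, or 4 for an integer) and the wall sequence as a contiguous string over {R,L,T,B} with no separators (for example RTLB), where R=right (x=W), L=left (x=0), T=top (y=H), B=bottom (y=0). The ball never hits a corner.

Final position: (5,29/3)
Wall sequence: LTR

1. t=2/3 → L at (0,26/3); v=(3,1)
2. t=4/3 → T at (4,10); v=(3,-1)
3. t=1/3 → R at (5,29/3); v=(-3,-1)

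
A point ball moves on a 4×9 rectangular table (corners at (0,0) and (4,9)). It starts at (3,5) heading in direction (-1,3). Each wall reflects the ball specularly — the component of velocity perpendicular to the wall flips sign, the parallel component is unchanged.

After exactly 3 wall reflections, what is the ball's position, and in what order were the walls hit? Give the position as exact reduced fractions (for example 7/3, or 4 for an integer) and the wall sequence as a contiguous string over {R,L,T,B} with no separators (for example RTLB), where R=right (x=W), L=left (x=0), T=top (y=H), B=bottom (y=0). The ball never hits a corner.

Final position: (4/3,0)
Wall sequence: TLB

1. t=4/3 → T at (5/3,9); v=(-1,-3)
2. t=5/3 → L at (0,4); v=(1,-3)
3. t=4/3 → B at (4/3,0); v=(1,3)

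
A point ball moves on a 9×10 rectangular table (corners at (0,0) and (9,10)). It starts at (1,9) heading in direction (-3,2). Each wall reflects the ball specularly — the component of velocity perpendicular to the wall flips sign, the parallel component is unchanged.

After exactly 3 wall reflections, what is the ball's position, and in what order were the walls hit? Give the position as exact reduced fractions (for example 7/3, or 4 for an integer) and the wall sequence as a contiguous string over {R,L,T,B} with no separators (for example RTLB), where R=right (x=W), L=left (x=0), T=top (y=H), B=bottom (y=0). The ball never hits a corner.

Final position: (9,13/3)
Wall sequence: LTR

1. t=1/3 → L at (0,29/3); v=(3,2)
2. t=1/6 → T at (1/2,10); v=(3,-2)
3. t=17/6 → R at (9,13/3); v=(-3,-2)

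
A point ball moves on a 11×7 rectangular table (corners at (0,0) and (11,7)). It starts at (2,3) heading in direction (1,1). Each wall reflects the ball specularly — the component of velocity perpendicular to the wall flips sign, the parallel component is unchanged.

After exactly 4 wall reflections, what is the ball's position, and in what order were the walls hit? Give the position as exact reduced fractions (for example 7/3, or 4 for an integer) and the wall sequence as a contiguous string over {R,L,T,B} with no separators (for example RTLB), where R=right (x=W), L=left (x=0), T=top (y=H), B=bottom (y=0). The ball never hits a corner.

1. t=4 → T at (6,7); v=(1,-1)
2. t=5 → R at (11,2); v=(-1,-1)
3. t=2 → B at (9,0); v=(-1,1)
4. t=7 → T at (2,7); v=(-1,-1)

Final position: (2,7)
Wall sequence: TRBT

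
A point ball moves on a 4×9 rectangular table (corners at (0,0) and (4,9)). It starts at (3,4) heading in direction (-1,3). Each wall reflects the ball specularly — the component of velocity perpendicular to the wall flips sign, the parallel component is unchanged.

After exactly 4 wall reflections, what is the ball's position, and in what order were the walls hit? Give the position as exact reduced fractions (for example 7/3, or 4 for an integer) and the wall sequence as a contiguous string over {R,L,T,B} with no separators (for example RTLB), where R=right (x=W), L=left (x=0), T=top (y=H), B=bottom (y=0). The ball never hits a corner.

1. t=5/3 → T at (4/3,9); v=(-1,-3)
2. t=4/3 → L at (0,5); v=(1,-3)
3. t=5/3 → B at (5/3,0); v=(1,3)
4. t=7/3 → R at (4,7); v=(-1,3)

Final position: (4,7)
Wall sequence: TLBR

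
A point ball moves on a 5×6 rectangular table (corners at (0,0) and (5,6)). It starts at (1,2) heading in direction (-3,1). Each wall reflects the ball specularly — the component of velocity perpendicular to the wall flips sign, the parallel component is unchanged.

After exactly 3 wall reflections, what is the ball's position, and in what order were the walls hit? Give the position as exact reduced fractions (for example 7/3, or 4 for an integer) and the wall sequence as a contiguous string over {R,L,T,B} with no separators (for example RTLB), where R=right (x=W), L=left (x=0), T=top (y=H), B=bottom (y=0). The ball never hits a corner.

1. t=1/3 → L at (0,7/3); v=(3,1)
2. t=5/3 → R at (5,4); v=(-3,1)
3. t=5/3 → L at (0,17/3); v=(3,1)

Final position: (0,17/3)
Wall sequence: LRL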